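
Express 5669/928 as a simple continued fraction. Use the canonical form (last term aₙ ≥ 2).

5669 = 6*928 + 101
928 = 9*101 + 19
101 = 5*19 + 6
19 = 3*6 + 1
6 = 6*1 + 0  (stop)
So 5669/928 = [6; 9, 5, 3, 6].

[6; 9, 5, 3, 6]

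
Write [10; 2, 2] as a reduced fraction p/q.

52/5

Using pₖ = aₖpₖ₋₁ + pₖ₋₂ and qₖ = aₖqₖ₋₁ + qₖ₋₂:
  k=0: a=10, p=10, q=1
  k=1: a=2, p=21, q=2
  k=2: a=2, p=52, q=5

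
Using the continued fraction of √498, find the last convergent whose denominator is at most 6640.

√498 = [22; 3, 6, 22, 6, 3, 44, …] (period length 6).
Convergents:
  p_0/q_0 = 22/1
  p_1/q_1 = 67/3
  p_2/q_2 = 424/19
  p_3/q_3 = 9395/421
  p_4/q_4 = 56794/2545
  p_5/q_5 = 179777/8056
q_4 = 2545 ≤ 6640 < 8056 = q_5, so the answer is 56794/2545.

56794/2545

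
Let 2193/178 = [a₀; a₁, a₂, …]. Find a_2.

2193 = 12·178 + 57   →  a_0 = 12
178 = 3·57 + 7   →  a_1 = 3
57 = 8·7 + 1   →  a_2 = 8

8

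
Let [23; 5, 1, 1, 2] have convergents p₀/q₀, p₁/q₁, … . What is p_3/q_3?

255/11

Using pₖ = aₖpₖ₋₁ + pₖ₋₂, qₖ = aₖqₖ₋₁ + qₖ₋₂ (with p₋₁=1, p₋₂=0, q₋₁=0, q₋₂=1):
  k=0: a=23, p=23, q=1
  k=1: a=5, p=116, q=5
  k=2: a=1, p=139, q=6
  k=3: a=1, p=255, q=11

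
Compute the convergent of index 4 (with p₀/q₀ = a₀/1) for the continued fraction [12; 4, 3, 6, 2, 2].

2165/177

Using pₖ = aₖpₖ₋₁ + pₖ₋₂, qₖ = aₖqₖ₋₁ + qₖ₋₂ (with p₋₁=1, p₋₂=0, q₋₁=0, q₋₂=1):
  k=0: a=12, p=12, q=1
  k=1: a=4, p=49, q=4
  k=2: a=3, p=159, q=13
  k=3: a=6, p=1003, q=82
  k=4: a=2, p=2165, q=177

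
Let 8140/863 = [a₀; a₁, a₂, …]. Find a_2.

8140 = 9·863 + 373   →  a_0 = 9
863 = 2·373 + 117   →  a_1 = 2
373 = 3·117 + 22   →  a_2 = 3

3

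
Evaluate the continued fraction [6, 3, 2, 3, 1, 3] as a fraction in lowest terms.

Fold from the inside: start with 3/1.
  1 + 1/3 = 4/3
  3 + 3/4 = 15/4
  2 + 4/15 = 34/15
  3 + 15/34 = 117/34
  6 + 34/117 = 736/117

736/117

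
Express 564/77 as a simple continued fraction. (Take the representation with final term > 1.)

[7; 3, 12, 2]

564 = 7*77 + 25
77 = 3*25 + 2
25 = 12*2 + 1
2 = 2*1 + 0  (stop)
So 564/77 = [7; 3, 12, 2].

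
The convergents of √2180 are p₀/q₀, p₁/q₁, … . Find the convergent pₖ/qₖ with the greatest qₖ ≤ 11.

√2180 = [46; 1, 2, 4, 2, 1, 92, …] (period length 6).
Convergents:
  p_0/q_0 = 46/1
  p_1/q_1 = 47/1
  p_2/q_2 = 140/3
  p_3/q_3 = 607/13
q_2 = 3 ≤ 11 < 13 = q_3, so the answer is 140/3.

140/3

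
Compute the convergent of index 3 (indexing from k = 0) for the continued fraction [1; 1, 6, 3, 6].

Using pₖ = aₖpₖ₋₁ + pₖ₋₂, qₖ = aₖqₖ₋₁ + qₖ₋₂ (with p₋₁=1, p₋₂=0, q₋₁=0, q₋₂=1):
  k=0: a=1, p=1, q=1
  k=1: a=1, p=2, q=1
  k=2: a=6, p=13, q=7
  k=3: a=3, p=41, q=22

41/22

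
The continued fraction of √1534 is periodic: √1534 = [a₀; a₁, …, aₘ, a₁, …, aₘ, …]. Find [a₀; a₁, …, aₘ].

[39; 6, 78]

a₀ = ⌊√1534⌋ = 39.
With m₀=0, d₀=1 and mₖ₊₁ = dₖaₖ − mₖ, dₖ₊₁ = (n − mₖ₊₁²)/dₖ, aₖ₊₁ = ⌊(a₀+mₖ₊₁)/dₖ₊₁⌋:
  k=1: m=39, d=13, a=6
  k=2: m=39, d=1, a=78
d=1 and a=2a₀=78 at k=2, so the next step gives (m, d) = (39, 13) again — its k=1 value — and the period has length 2.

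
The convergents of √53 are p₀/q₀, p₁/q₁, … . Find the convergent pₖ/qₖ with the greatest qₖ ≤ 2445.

√53 = [7; 3, 1, 1, 3, 14, …] (period length 5).
Convergents:
  p_0/q_0 = 7/1
  p_1/q_1 = 22/3
  p_2/q_2 = 29/4
  p_3/q_3 = 51/7
  p_4/q_4 = 182/25
  p_5/q_5 = 2599/357
  p_6/q_6 = 7979/1096
  p_7/q_7 = 10578/1453
  p_8/q_8 = 18557/2549
q_7 = 1453 ≤ 2445 < 2549 = q_8, so the answer is 10578/1453.

10578/1453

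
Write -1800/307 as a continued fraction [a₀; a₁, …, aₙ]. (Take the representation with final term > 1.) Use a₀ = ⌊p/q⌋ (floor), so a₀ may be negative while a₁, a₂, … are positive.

-1800 = -6*307 + 42
307 = 7*42 + 13
42 = 3*13 + 3
13 = 4*3 + 1
3 = 3*1 + 0  (stop)
So -1800/307 = [-6; 7, 3, 4, 3].

[-6; 7, 3, 4, 3]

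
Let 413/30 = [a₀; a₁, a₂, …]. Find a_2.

413 = 13·30 + 23   →  a_0 = 13
30 = 1·23 + 7   →  a_1 = 1
23 = 3·7 + 2   →  a_2 = 3

3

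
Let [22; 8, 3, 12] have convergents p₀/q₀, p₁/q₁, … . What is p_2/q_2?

Using pₖ = aₖpₖ₋₁ + pₖ₋₂, qₖ = aₖqₖ₋₁ + qₖ₋₂ (with p₋₁=1, p₋₂=0, q₋₁=0, q₋₂=1):
  k=0: a=22, p=22, q=1
  k=1: a=8, p=177, q=8
  k=2: a=3, p=553, q=25

553/25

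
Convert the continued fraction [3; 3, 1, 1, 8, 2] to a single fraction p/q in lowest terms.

Using pₖ = aₖpₖ₋₁ + pₖ₋₂ and qₖ = aₖqₖ₋₁ + qₖ₋₂:
  k=0: a=3, p=3, q=1
  k=1: a=3, p=10, q=3
  k=2: a=1, p=13, q=4
  k=3: a=1, p=23, q=7
  k=4: a=8, p=197, q=60
  k=5: a=2, p=417, q=127

417/127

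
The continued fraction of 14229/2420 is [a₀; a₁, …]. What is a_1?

14229 = 5·2420 + 2129   →  a_0 = 5
2420 = 1·2129 + 291   →  a_1 = 1

1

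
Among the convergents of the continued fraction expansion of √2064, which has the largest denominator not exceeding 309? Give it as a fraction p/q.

√2064 = [45; 2, 3, 7, 3, 2, 90, …] (period length 6).
Convergents:
  p_0/q_0 = 45/1
  p_1/q_1 = 91/2
  p_2/q_2 = 318/7
  p_3/q_3 = 2317/51
  p_4/q_4 = 7269/160
  p_5/q_5 = 16855/371
q_4 = 160 ≤ 309 < 371 = q_5, so the answer is 7269/160.

7269/160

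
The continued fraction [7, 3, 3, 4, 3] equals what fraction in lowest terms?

1015/139

Using pₖ = aₖpₖ₋₁ + pₖ₋₂ and qₖ = aₖqₖ₋₁ + qₖ₋₂:
  k=0: a=7, p=7, q=1
  k=1: a=3, p=22, q=3
  k=2: a=3, p=73, q=10
  k=3: a=4, p=314, q=43
  k=4: a=3, p=1015, q=139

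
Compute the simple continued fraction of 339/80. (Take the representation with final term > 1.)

[4; 4, 4, 1, 3]

339 = 4·80 + 19
80 = 4·19 + 4
19 = 4·4 + 3
4 = 1·3 + 1
3 = 3·1 + 0  (stop)
So 339/80 = [4; 4, 4, 1, 3].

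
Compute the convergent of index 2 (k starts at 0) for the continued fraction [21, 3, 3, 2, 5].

Using pₖ = aₖpₖ₋₁ + pₖ₋₂, qₖ = aₖqₖ₋₁ + qₖ₋₂ (with p₋₁=1, p₋₂=0, q₋₁=0, q₋₂=1):
  k=0: a=21, p=21, q=1
  k=1: a=3, p=64, q=3
  k=2: a=3, p=213, q=10

213/10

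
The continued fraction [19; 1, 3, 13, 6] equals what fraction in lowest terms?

Fold from the inside: start with 6/1.
  13 + 1/6 = 79/6
  3 + 6/79 = 243/79
  1 + 79/243 = 322/243
  19 + 243/322 = 6361/322

6361/322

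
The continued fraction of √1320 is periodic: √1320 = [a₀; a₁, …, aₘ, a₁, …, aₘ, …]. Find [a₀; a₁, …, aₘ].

[36; 3, 72]

a₀ = ⌊√1320⌋ = 36.
With m₀=0, d₀=1 and mₖ₊₁ = dₖaₖ − mₖ, dₖ₊₁ = (n − mₖ₊₁²)/dₖ, aₖ₊₁ = ⌊(a₀+mₖ₊₁)/dₖ₊₁⌋:
  k=1: m=36, d=24, a=3
  k=2: m=36, d=1, a=72
d=1 and a=2a₀=72 at k=2, so the next step gives (m, d) = (36, 24) again — its k=1 value — and the period has length 2.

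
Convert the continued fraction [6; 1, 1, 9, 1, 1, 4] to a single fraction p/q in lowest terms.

1181/181

Using pₖ = aₖpₖ₋₁ + pₖ₋₂ and qₖ = aₖqₖ₋₁ + qₖ₋₂:
  k=0: a=6, p=6, q=1
  k=1: a=1, p=7, q=1
  k=2: a=1, p=13, q=2
  k=3: a=9, p=124, q=19
  k=4: a=1, p=137, q=21
  k=5: a=1, p=261, q=40
  k=6: a=4, p=1181, q=181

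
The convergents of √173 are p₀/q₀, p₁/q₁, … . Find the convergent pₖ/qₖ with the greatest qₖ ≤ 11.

√173 = [13; 6, 1, 1, 6, 26, …] (period length 5).
Convergents:
  p_0/q_0 = 13/1
  p_1/q_1 = 79/6
  p_2/q_2 = 92/7
  p_3/q_3 = 171/13
q_2 = 7 ≤ 11 < 13 = q_3, so the answer is 92/7.

92/7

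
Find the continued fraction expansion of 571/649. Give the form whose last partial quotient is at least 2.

[0; 1, 7, 3, 8, 3]

571 = 0*649 + 571
649 = 1*571 + 78
571 = 7*78 + 25
78 = 3*25 + 3
25 = 8*3 + 1
3 = 3*1 + 0  (stop)
So 571/649 = [0; 1, 7, 3, 8, 3].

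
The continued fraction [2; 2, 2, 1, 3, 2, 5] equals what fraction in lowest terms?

Using pₖ = aₖpₖ₋₁ + pₖ₋₂ and qₖ = aₖqₖ₋₁ + qₖ₋₂:
  k=0: a=2, p=2, q=1
  k=1: a=2, p=5, q=2
  k=2: a=2, p=12, q=5
  k=3: a=1, p=17, q=7
  k=4: a=3, p=63, q=26
  k=5: a=2, p=143, q=59
  k=6: a=5, p=778, q=321

778/321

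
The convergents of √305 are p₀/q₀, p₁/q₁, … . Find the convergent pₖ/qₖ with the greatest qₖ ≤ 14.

227/13

√305 = [17; 2, 6, 2, 34, …] (period length 4).
Convergents:
  p_0/q_0 = 17/1
  p_1/q_1 = 35/2
  p_2/q_2 = 227/13
  p_3/q_3 = 489/28
q_2 = 13 ≤ 14 < 28 = q_3, so the answer is 227/13.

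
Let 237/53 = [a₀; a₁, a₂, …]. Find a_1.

237 = 4·53 + 25   →  a_0 = 4
53 = 2·25 + 3   →  a_1 = 2

2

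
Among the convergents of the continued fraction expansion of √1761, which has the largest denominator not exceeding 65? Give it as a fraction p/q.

√1761 = [41; 1, 26, 1, 82, …] (period length 4).
Convergents:
  p_0/q_0 = 41/1
  p_1/q_1 = 42/1
  p_2/q_2 = 1133/27
  p_3/q_3 = 1175/28
  p_4/q_4 = 97483/2323
q_3 = 28 ≤ 65 < 2323 = q_4, so the answer is 1175/28.

1175/28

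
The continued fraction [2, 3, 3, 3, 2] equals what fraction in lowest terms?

175/76

Fold from the inside: start with 2/1.
  3 + 1/2 = 7/2
  3 + 2/7 = 23/7
  3 + 7/23 = 76/23
  2 + 23/76 = 175/76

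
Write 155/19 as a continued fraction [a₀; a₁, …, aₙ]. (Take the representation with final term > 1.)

[8; 6, 3]

155 = 8*19 + 3
19 = 6*3 + 1
3 = 3*1 + 0  (stop)
So 155/19 = [8; 6, 3].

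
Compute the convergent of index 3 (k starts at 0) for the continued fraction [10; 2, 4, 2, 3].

Using pₖ = aₖpₖ₋₁ + pₖ₋₂, qₖ = aₖqₖ₋₁ + qₖ₋₂ (with p₋₁=1, p₋₂=0, q₋₁=0, q₋₂=1):
  k=0: a=10, p=10, q=1
  k=1: a=2, p=21, q=2
  k=2: a=4, p=94, q=9
  k=3: a=2, p=209, q=20

209/20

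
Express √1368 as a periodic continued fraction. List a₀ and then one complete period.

a₀ = ⌊√1368⌋ = 36.
With m₀=0, d₀=1 and mₖ₊₁ = dₖaₖ − mₖ, dₖ₊₁ = (n − mₖ₊₁²)/dₖ, aₖ₊₁ = ⌊(a₀+mₖ₊₁)/dₖ₊₁⌋:
  k=1: m=36, d=72, a=1
  k=2: m=36, d=1, a=72
d=1 and a=2a₀=72 at k=2, so the next step gives (m, d) = (36, 72) again — its k=1 value — and the period has length 2.

[36; 1, 72]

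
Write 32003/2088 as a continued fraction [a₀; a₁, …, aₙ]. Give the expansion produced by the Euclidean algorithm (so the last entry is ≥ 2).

[15; 3, 17, 1, 1, 19]

32003 = 15*2088 + 683
2088 = 3*683 + 39
683 = 17*39 + 20
39 = 1*20 + 19
20 = 1*19 + 1
19 = 19*1 + 0  (stop)
So 32003/2088 = [15; 3, 17, 1, 1, 19].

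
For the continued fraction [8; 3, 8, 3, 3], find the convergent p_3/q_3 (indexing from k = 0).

649/78

Using pₖ = aₖpₖ₋₁ + pₖ₋₂, qₖ = aₖqₖ₋₁ + qₖ₋₂ (with p₋₁=1, p₋₂=0, q₋₁=0, q₋₂=1):
  k=0: a=8, p=8, q=1
  k=1: a=3, p=25, q=3
  k=2: a=8, p=208, q=25
  k=3: a=3, p=649, q=78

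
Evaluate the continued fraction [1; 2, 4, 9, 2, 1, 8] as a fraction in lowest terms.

Fold from the inside: start with 8/1.
  1 + 1/8 = 9/8
  2 + 8/9 = 26/9
  9 + 9/26 = 243/26
  4 + 26/243 = 998/243
  2 + 243/998 = 2239/998
  1 + 998/2239 = 3237/2239

3237/2239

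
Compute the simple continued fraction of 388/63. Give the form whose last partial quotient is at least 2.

388 = 6*63 + 10
63 = 6*10 + 3
10 = 3*3 + 1
3 = 3*1 + 0  (stop)
So 388/63 = [6; 6, 3, 3].

[6; 6, 3, 3]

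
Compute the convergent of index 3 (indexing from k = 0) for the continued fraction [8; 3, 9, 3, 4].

724/87

Using pₖ = aₖpₖ₋₁ + pₖ₋₂, qₖ = aₖqₖ₋₁ + qₖ₋₂ (with p₋₁=1, p₋₂=0, q₋₁=0, q₋₂=1):
  k=0: a=8, p=8, q=1
  k=1: a=3, p=25, q=3
  k=2: a=9, p=233, q=28
  k=3: a=3, p=724, q=87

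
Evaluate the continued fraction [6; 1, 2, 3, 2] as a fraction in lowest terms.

Fold from the inside: start with 2/1.
  3 + 1/2 = 7/2
  2 + 2/7 = 16/7
  1 + 7/16 = 23/16
  6 + 16/23 = 154/23

154/23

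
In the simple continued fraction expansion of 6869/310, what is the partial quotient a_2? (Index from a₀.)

6869 = 22·310 + 49   →  a_0 = 22
310 = 6·49 + 16   →  a_1 = 6
49 = 3·16 + 1   →  a_2 = 3

3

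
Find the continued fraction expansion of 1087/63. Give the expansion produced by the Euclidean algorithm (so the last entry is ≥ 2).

1087 = 17*63 + 16
63 = 3*16 + 15
16 = 1*15 + 1
15 = 15*1 + 0  (stop)
So 1087/63 = [17; 3, 1, 15].

[17; 3, 1, 15]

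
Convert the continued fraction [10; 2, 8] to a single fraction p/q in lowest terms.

Using pₖ = aₖpₖ₋₁ + pₖ₋₂ and qₖ = aₖqₖ₋₁ + qₖ₋₂:
  k=0: a=10, p=10, q=1
  k=1: a=2, p=21, q=2
  k=2: a=8, p=178, q=17

178/17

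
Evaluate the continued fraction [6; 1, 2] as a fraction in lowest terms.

Fold from the inside: start with 2/1.
  1 + 1/2 = 3/2
  6 + 2/3 = 20/3

20/3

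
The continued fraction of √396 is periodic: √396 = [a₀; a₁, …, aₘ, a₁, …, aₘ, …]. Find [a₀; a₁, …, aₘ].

[19; 1, 8, 1, 38]

a₀ = ⌊√396⌋ = 19.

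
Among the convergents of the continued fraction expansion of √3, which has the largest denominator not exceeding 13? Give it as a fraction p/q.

√3 = [1; 1, 2, …] (period length 2).
Convergents:
  p_0/q_0 = 1/1
  p_1/q_1 = 2/1
  p_2/q_2 = 5/3
  p_3/q_3 = 7/4
  p_4/q_4 = 19/11
  p_5/q_5 = 26/15
q_4 = 11 ≤ 13 < 15 = q_5, so the answer is 19/11.

19/11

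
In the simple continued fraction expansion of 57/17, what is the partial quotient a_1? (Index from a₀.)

57 = 3·17 + 6   →  a_0 = 3
17 = 2·6 + 5   →  a_1 = 2

2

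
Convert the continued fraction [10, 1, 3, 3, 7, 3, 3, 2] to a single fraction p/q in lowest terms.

Using pₖ = aₖpₖ₋₁ + pₖ₋₂ and qₖ = aₖqₖ₋₁ + qₖ₋₂:
  k=0: a=10, p=10, q=1
  k=1: a=1, p=11, q=1
  k=2: a=3, p=43, q=4
  k=3: a=3, p=140, q=13
  k=4: a=7, p=1023, q=95
  k=5: a=3, p=3209, q=298
  k=6: a=3, p=10650, q=989
  k=7: a=2, p=24509, q=2276

24509/2276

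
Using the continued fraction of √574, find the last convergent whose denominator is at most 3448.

√574 = [23; 1, 22, 1, 46, …] (period length 4).
Convergents:
  p_0/q_0 = 23/1
  p_1/q_1 = 24/1
  p_2/q_2 = 551/23
  p_3/q_3 = 575/24
  p_4/q_4 = 27001/1127
  p_5/q_5 = 27576/1151
  p_6/q_6 = 633673/26449
q_5 = 1151 ≤ 3448 < 26449 = q_6, so the answer is 27576/1151.

27576/1151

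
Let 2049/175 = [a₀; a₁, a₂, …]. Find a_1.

2049 = 11·175 + 124   →  a_0 = 11
175 = 1·124 + 51   →  a_1 = 1

1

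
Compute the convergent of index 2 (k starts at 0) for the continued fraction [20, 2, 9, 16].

389/19

Using pₖ = aₖpₖ₋₁ + pₖ₋₂, qₖ = aₖqₖ₋₁ + qₖ₋₂ (with p₋₁=1, p₋₂=0, q₋₁=0, q₋₂=1):
  k=0: a=20, p=20, q=1
  k=1: a=2, p=41, q=2
  k=2: a=9, p=389, q=19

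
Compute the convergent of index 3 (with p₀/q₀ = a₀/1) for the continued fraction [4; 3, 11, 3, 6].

Using pₖ = aₖpₖ₋₁ + pₖ₋₂, qₖ = aₖqₖ₋₁ + qₖ₋₂ (with p₋₁=1, p₋₂=0, q₋₁=0, q₋₂=1):
  k=0: a=4, p=4, q=1
  k=1: a=3, p=13, q=3
  k=2: a=11, p=147, q=34
  k=3: a=3, p=454, q=105

454/105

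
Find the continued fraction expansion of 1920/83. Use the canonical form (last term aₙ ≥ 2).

[23; 7, 1, 1, 5]

1920 = 23*83 + 11
83 = 7*11 + 6
11 = 1*6 + 5
6 = 1*5 + 1
5 = 5*1 + 0  (stop)
So 1920/83 = [23; 7, 1, 1, 5].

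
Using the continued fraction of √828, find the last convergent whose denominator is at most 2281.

65348/2271

√828 = [28; 1, 3, 2, 3, 1, 56, …] (period length 6).
Convergents:
  p_0/q_0 = 28/1
  p_1/q_1 = 29/1
  p_2/q_2 = 115/4
  p_3/q_3 = 259/9
  p_4/q_4 = 892/31
  p_5/q_5 = 1151/40
  p_6/q_6 = 65348/2271
  p_7/q_7 = 66499/2311
q_6 = 2271 ≤ 2281 < 2311 = q_7, so the answer is 65348/2271.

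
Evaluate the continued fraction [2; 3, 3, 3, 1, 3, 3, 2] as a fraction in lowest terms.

2809/1220

Using pₖ = aₖpₖ₋₁ + pₖ₋₂ and qₖ = aₖqₖ₋₁ + qₖ₋₂:
  k=0: a=2, p=2, q=1
  k=1: a=3, p=7, q=3
  k=2: a=3, p=23, q=10
  k=3: a=3, p=76, q=33
  k=4: a=1, p=99, q=43
  k=5: a=3, p=373, q=162
  k=6: a=3, p=1218, q=529
  k=7: a=2, p=2809, q=1220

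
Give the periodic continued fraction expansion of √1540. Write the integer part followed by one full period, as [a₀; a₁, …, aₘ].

a₀ = ⌊√1540⌋ = 39.
With m₀=0, d₀=1 and mₖ₊₁ = dₖaₖ − mₖ, dₖ₊₁ = (n − mₖ₊₁²)/dₖ, aₖ₊₁ = ⌊(a₀+mₖ₊₁)/dₖ₊₁⌋:
  k=1: m=39, d=19, a=4
  k=2: m=37, d=9, a=8
  k=3: m=35, d=35, a=2
  k=4: m=35, d=9, a=8
  k=5: m=37, d=19, a=4
  k=6: m=39, d=1, a=78
d=1 and a=2a₀=78 at k=6, so the next step gives (m, d) = (39, 19) again — its k=1 value — and the period has length 6.

[39; 4, 8, 2, 8, 4, 78]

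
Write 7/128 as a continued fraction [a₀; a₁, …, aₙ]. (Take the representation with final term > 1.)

[0; 18, 3, 2]

7 = 0·128 + 7
128 = 18·7 + 2
7 = 3·2 + 1
2 = 2·1 + 0  (stop)
So 7/128 = [0; 18, 3, 2].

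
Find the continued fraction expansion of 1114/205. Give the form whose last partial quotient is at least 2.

[5; 2, 3, 3, 2, 1, 2]

1114 = 5×205 + 89
205 = 2×89 + 27
89 = 3×27 + 8
27 = 3×8 + 3
8 = 2×3 + 2
3 = 1×2 + 1
2 = 2×1 + 0  (stop)
So 1114/205 = [5; 2, 3, 3, 2, 1, 2].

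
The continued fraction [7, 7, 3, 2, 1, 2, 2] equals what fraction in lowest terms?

3333/467

Fold from the inside: start with 2/1.
  2 + 1/2 = 5/2
  1 + 2/5 = 7/5
  2 + 5/7 = 19/7
  3 + 7/19 = 64/19
  7 + 19/64 = 467/64
  7 + 64/467 = 3333/467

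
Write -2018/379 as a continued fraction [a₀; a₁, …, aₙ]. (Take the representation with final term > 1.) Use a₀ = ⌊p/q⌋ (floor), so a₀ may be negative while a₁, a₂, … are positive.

[-6; 1, 2, 12, 3, 3]

-2018 = -6*379 + 256
379 = 1*256 + 123
256 = 2*123 + 10
123 = 12*10 + 3
10 = 3*3 + 1
3 = 3*1 + 0  (stop)
So -2018/379 = [-6; 1, 2, 12, 3, 3].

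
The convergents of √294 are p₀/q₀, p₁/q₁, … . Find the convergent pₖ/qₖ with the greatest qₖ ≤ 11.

√294 = [17; 6, 1, 4, 1, 6, 34, …] (period length 6).
Convergents:
  p_0/q_0 = 17/1
  p_1/q_1 = 103/6
  p_2/q_2 = 120/7
  p_3/q_3 = 583/34
q_2 = 7 ≤ 11 < 34 = q_3, so the answer is 120/7.

120/7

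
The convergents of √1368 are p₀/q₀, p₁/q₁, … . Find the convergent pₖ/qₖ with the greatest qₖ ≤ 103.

√1368 = [36; 1, 72, …] (period length 2).
Convergents:
  p_0/q_0 = 36/1
  p_1/q_1 = 37/1
  p_2/q_2 = 2700/73
  p_3/q_3 = 2737/74
  p_4/q_4 = 199764/5401
q_3 = 74 ≤ 103 < 5401 = q_4, so the answer is 2737/74.

2737/74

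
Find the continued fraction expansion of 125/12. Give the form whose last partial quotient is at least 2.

125 = 10·12 + 5
12 = 2·5 + 2
5 = 2·2 + 1
2 = 2·1 + 0  (stop)
So 125/12 = [10; 2, 2, 2].

[10; 2, 2, 2]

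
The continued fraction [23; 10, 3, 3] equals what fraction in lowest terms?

Using pₖ = aₖpₖ₋₁ + pₖ₋₂ and qₖ = aₖqₖ₋₁ + qₖ₋₂:
  k=0: a=23, p=23, q=1
  k=1: a=10, p=231, q=10
  k=2: a=3, p=716, q=31
  k=3: a=3, p=2379, q=103

2379/103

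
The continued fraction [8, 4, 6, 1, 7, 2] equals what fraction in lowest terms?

Fold from the inside: start with 2/1.
  7 + 1/2 = 15/2
  1 + 2/15 = 17/15
  6 + 15/17 = 117/17
  4 + 17/117 = 485/117
  8 + 117/485 = 3997/485

3997/485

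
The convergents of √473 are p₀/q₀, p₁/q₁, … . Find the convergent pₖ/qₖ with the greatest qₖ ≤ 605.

11331/521

√473 = [21; 1, 2, 1, 42, …] (period length 4).
Convergents:
  p_0/q_0 = 21/1
  p_1/q_1 = 22/1
  p_2/q_2 = 65/3
  p_3/q_3 = 87/4
  p_4/q_4 = 3719/171
  p_5/q_5 = 3806/175
  p_6/q_6 = 11331/521
  p_7/q_7 = 15137/696
q_6 = 521 ≤ 605 < 696 = q_7, so the answer is 11331/521.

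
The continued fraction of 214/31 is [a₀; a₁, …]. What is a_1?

214 = 6·31 + 28   →  a_0 = 6
31 = 1·28 + 3   →  a_1 = 1

1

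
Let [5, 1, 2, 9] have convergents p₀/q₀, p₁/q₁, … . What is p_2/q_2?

Using pₖ = aₖpₖ₋₁ + pₖ₋₂, qₖ = aₖqₖ₋₁ + qₖ₋₂ (with p₋₁=1, p₋₂=0, q₋₁=0, q₋₂=1):
  k=0: a=5, p=5, q=1
  k=1: a=1, p=6, q=1
  k=2: a=2, p=17, q=3

17/3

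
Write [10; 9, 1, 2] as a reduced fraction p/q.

Using pₖ = aₖpₖ₋₁ + pₖ₋₂ and qₖ = aₖqₖ₋₁ + qₖ₋₂:
  k=0: a=10, p=10, q=1
  k=1: a=9, p=91, q=9
  k=2: a=1, p=101, q=10
  k=3: a=2, p=293, q=29

293/29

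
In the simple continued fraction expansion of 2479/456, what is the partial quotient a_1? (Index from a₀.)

2479 = 5·456 + 199   →  a_0 = 5
456 = 2·199 + 58   →  a_1 = 2

2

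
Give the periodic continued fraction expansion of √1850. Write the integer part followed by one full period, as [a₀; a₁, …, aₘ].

[43; 86]

a₀ = ⌊√1850⌋ = 43.
With m₀=0, d₀=1 and mₖ₊₁ = dₖaₖ − mₖ, dₖ₊₁ = (n − mₖ₊₁²)/dₖ, aₖ₊₁ = ⌊(a₀+mₖ₊₁)/dₖ₊₁⌋:
  k=1: m=43, d=1, a=86
d=1 and a=2a₀=86 at k=1, so the next step gives (m, d) = (43, 1) again — its k=1 value — and the period has length 1.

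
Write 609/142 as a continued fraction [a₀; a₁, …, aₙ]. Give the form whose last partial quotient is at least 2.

609 = 4*142 + 41
142 = 3*41 + 19
41 = 2*19 + 3
19 = 6*3 + 1
3 = 3*1 + 0  (stop)
So 609/142 = [4; 3, 2, 6, 3].

[4; 3, 2, 6, 3]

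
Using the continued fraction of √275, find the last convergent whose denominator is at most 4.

√275 = [16; 1, 1, 2, 1, 1, 32, …] (period length 6).
Convergents:
  p_0/q_0 = 16/1
  p_1/q_1 = 17/1
  p_2/q_2 = 33/2
  p_3/q_3 = 83/5
q_2 = 2 ≤ 4 < 5 = q_3, so the answer is 33/2.

33/2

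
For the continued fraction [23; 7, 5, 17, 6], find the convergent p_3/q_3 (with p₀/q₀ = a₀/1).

14323/619

Using pₖ = aₖpₖ₋₁ + pₖ₋₂, qₖ = aₖqₖ₋₁ + qₖ₋₂ (with p₋₁=1, p₋₂=0, q₋₁=0, q₋₂=1):
  k=0: a=23, p=23, q=1
  k=1: a=7, p=162, q=7
  k=2: a=5, p=833, q=36
  k=3: a=17, p=14323, q=619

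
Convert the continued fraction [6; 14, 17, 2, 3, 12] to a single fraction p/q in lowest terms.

127931/21072

Fold from the inside: start with 12/1.
  3 + 1/12 = 37/12
  2 + 12/37 = 86/37
  17 + 37/86 = 1499/86
  14 + 86/1499 = 21072/1499
  6 + 1499/21072 = 127931/21072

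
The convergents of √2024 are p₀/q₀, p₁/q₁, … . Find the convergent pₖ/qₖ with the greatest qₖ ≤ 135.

√2024 = [44; 1, 88, …] (period length 2).
Convergents:
  p_0/q_0 = 44/1
  p_1/q_1 = 45/1
  p_2/q_2 = 4004/89
  p_3/q_3 = 4049/90
  p_4/q_4 = 360316/8009
q_3 = 90 ≤ 135 < 8009 = q_4, so the answer is 4049/90.

4049/90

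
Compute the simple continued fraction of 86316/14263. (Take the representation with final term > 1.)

[6; 19, 3, 16, 15]

86316 = 6×14263 + 738
14263 = 19×738 + 241
738 = 3×241 + 15
241 = 16×15 + 1
15 = 15×1 + 0  (stop)
So 86316/14263 = [6; 19, 3, 16, 15].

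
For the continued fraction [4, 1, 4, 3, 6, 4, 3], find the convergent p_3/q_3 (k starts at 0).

77/16

Using pₖ = aₖpₖ₋₁ + pₖ₋₂, qₖ = aₖqₖ₋₁ + qₖ₋₂ (with p₋₁=1, p₋₂=0, q₋₁=0, q₋₂=1):
  k=0: a=4, p=4, q=1
  k=1: a=1, p=5, q=1
  k=2: a=4, p=24, q=5
  k=3: a=3, p=77, q=16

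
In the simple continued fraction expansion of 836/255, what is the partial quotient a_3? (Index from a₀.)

836 = 3·255 + 71   →  a_0 = 3
255 = 3·71 + 42   →  a_1 = 3
71 = 1·42 + 29   →  a_2 = 1
42 = 1·29 + 13   →  a_3 = 1

1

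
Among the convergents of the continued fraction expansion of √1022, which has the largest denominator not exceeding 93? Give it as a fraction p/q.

√1022 = [31; 1, 30, 1, 62, …] (period length 4).
Convergents:
  p_0/q_0 = 31/1
  p_1/q_1 = 32/1
  p_2/q_2 = 991/31
  p_3/q_3 = 1023/32
  p_4/q_4 = 64417/2015
q_3 = 32 ≤ 93 < 2015 = q_4, so the answer is 1023/32.

1023/32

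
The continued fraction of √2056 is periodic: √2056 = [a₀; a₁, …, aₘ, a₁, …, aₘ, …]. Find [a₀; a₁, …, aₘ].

a₀ = ⌊√2056⌋ = 45.

[45; 2, 1, 10, 1, 2, 90]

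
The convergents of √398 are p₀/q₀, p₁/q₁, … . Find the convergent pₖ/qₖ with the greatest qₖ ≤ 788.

√398 = [19; 1, 18, 1, 38, …] (period length 4).
Convergents:
  p_0/q_0 = 19/1
  p_1/q_1 = 20/1
  p_2/q_2 = 379/19
  p_3/q_3 = 399/20
  p_4/q_4 = 15541/779
  p_5/q_5 = 15940/799
q_4 = 779 ≤ 788 < 799 = q_5, so the answer is 15541/779.

15541/779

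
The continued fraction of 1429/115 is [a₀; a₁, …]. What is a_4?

1429 = 12·115 + 49   →  a_0 = 12
115 = 2·49 + 17   →  a_1 = 2
49 = 2·17 + 15   →  a_2 = 2
17 = 1·15 + 2   →  a_3 = 1
15 = 7·2 + 1   →  a_4 = 7

7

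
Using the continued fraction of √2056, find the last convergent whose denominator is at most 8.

√2056 = [45; 2, 1, 10, 1, 2, 90, …] (period length 6).
Convergents:
  p_0/q_0 = 45/1
  p_1/q_1 = 91/2
  p_2/q_2 = 136/3
  p_3/q_3 = 1451/32
q_2 = 3 ≤ 8 < 32 = q_3, so the answer is 136/3.

136/3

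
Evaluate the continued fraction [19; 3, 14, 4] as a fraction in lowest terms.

3382/175

Fold from the inside: start with 4/1.
  14 + 1/4 = 57/4
  3 + 4/57 = 175/57
  19 + 57/175 = 3382/175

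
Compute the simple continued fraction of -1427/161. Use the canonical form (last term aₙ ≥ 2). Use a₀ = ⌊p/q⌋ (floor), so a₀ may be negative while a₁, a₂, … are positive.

-1427 = -9×161 + 22
161 = 7×22 + 7
22 = 3×7 + 1
7 = 7×1 + 0  (stop)
So -1427/161 = [-9; 7, 3, 7].

[-9; 7, 3, 7]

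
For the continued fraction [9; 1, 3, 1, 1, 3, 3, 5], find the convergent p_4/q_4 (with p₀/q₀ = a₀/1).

88/9

Using pₖ = aₖpₖ₋₁ + pₖ₋₂, qₖ = aₖqₖ₋₁ + qₖ₋₂ (with p₋₁=1, p₋₂=0, q₋₁=0, q₋₂=1):
  k=0: a=9, p=9, q=1
  k=1: a=1, p=10, q=1
  k=2: a=3, p=39, q=4
  k=3: a=1, p=49, q=5
  k=4: a=1, p=88, q=9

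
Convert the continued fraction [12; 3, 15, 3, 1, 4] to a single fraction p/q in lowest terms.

10958/889

Using pₖ = aₖpₖ₋₁ + pₖ₋₂ and qₖ = aₖqₖ₋₁ + qₖ₋₂:
  k=0: a=12, p=12, q=1
  k=1: a=3, p=37, q=3
  k=2: a=15, p=567, q=46
  k=3: a=3, p=1738, q=141
  k=4: a=1, p=2305, q=187
  k=5: a=4, p=10958, q=889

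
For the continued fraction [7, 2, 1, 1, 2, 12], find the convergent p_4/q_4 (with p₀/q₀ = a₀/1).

96/13

Using pₖ = aₖpₖ₋₁ + pₖ₋₂, qₖ = aₖqₖ₋₁ + qₖ₋₂ (with p₋₁=1, p₋₂=0, q₋₁=0, q₋₂=1):
  k=0: a=7, p=7, q=1
  k=1: a=2, p=15, q=2
  k=2: a=1, p=22, q=3
  k=3: a=1, p=37, q=5
  k=4: a=2, p=96, q=13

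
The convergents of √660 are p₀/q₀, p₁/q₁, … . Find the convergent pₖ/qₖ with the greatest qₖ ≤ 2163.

54695/2129

√660 = [25; 1, 2, 4, 2, 1, 50, …] (period length 6).
Convergents:
  p_0/q_0 = 25/1
  p_1/q_1 = 26/1
  p_2/q_2 = 77/3
  p_3/q_3 = 334/13
  p_4/q_4 = 745/29
  p_5/q_5 = 1079/42
  p_6/q_6 = 54695/2129
  p_7/q_7 = 55774/2171
q_6 = 2129 ≤ 2163 < 2171 = q_7, so the answer is 54695/2129.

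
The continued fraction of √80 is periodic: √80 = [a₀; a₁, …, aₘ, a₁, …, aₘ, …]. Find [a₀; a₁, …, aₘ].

a₀ = ⌊√80⌋ = 8.
With m₀=0, d₀=1 and mₖ₊₁ = dₖaₖ − mₖ, dₖ₊₁ = (n − mₖ₊₁²)/dₖ, aₖ₊₁ = ⌊(a₀+mₖ₊₁)/dₖ₊₁⌋:
  k=1: m=8, d=16, a=1
  k=2: m=8, d=1, a=16
d=1 and a=2a₀=16 at k=2, so the next step gives (m, d) = (8, 16) again — its k=1 value — and the period has length 2.

[8; 1, 16]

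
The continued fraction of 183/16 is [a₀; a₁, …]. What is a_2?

183 = 11·16 + 7   →  a_0 = 11
16 = 2·7 + 2   →  a_1 = 2
7 = 3·2 + 1   →  a_2 = 3

3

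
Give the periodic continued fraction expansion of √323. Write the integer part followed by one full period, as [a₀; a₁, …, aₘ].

a₀ = ⌊√323⌋ = 17.

[17; 1, 34]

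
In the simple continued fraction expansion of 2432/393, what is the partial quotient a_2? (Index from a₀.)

3

2432 = 6·393 + 74   →  a_0 = 6
393 = 5·74 + 23   →  a_1 = 5
74 = 3·23 + 5   →  a_2 = 3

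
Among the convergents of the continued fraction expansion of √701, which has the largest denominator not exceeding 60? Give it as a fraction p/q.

556/21

√701 = [26; 2, 10, 10, 2, 52, …] (period length 5).
Convergents:
  p_0/q_0 = 26/1
  p_1/q_1 = 53/2
  p_2/q_2 = 556/21
  p_3/q_3 = 5613/212
q_2 = 21 ≤ 60 < 212 = q_3, so the answer is 556/21.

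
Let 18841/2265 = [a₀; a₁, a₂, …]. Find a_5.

1

18841 = 8·2265 + 721   →  a_0 = 8
2265 = 3·721 + 102   →  a_1 = 3
721 = 7·102 + 7   →  a_2 = 7
102 = 14·7 + 4   →  a_3 = 14
7 = 1·4 + 3   →  a_4 = 1
4 = 1·3 + 1   →  a_5 = 1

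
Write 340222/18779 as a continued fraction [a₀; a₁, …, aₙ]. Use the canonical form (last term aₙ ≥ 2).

340222 = 18*18779 + 2200
18779 = 8*2200 + 1179
2200 = 1*1179 + 1021
1179 = 1*1021 + 158
1021 = 6*158 + 73
158 = 2*73 + 12
73 = 6*12 + 1
12 = 12*1 + 0  (stop)
So 340222/18779 = [18; 8, 1, 1, 6, 2, 6, 12].

[18; 8, 1, 1, 6, 2, 6, 12]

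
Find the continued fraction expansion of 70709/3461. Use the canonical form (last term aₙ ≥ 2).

[20; 2, 3, 12, 13, 3]

70709 = 20*3461 + 1489
3461 = 2*1489 + 483
1489 = 3*483 + 40
483 = 12*40 + 3
40 = 13*3 + 1
3 = 3*1 + 0  (stop)
So 70709/3461 = [20; 2, 3, 12, 13, 3].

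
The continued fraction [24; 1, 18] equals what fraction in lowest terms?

Fold from the inside: start with 18/1.
  1 + 1/18 = 19/18
  24 + 18/19 = 474/19

474/19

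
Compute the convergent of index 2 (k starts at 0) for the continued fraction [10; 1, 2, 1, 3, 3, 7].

32/3

Using pₖ = aₖpₖ₋₁ + pₖ₋₂, qₖ = aₖqₖ₋₁ + qₖ₋₂ (with p₋₁=1, p₋₂=0, q₋₁=0, q₋₂=1):
  k=0: a=10, p=10, q=1
  k=1: a=1, p=11, q=1
  k=2: a=2, p=32, q=3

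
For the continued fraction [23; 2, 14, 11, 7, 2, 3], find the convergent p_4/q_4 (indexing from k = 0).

Using pₖ = aₖpₖ₋₁ + pₖ₋₂, qₖ = aₖqₖ₋₁ + qₖ₋₂ (with p₋₁=1, p₋₂=0, q₋₁=0, q₋₂=1):
  k=0: a=23, p=23, q=1
  k=1: a=2, p=47, q=2
  k=2: a=14, p=681, q=29
  k=3: a=11, p=7538, q=321
  k=4: a=7, p=53447, q=2276

53447/2276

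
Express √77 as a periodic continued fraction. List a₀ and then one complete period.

[8; 1, 3, 2, 3, 1, 16]

a₀ = ⌊√77⌋ = 8.
With m₀=0, d₀=1 and mₖ₊₁ = dₖaₖ − mₖ, dₖ₊₁ = (n − mₖ₊₁²)/dₖ, aₖ₊₁ = ⌊(a₀+mₖ₊₁)/dₖ₊₁⌋:
  k=1: m=8, d=13, a=1
  k=2: m=5, d=4, a=3
  k=3: m=7, d=7, a=2
  k=4: m=7, d=4, a=3
  k=5: m=5, d=13, a=1
  k=6: m=8, d=1, a=16
d=1 and a=2a₀=16 at k=6, so the next step gives (m, d) = (8, 13) again — its k=1 value — and the period has length 6.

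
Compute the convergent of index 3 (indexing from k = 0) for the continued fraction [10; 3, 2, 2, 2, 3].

175/17

Using pₖ = aₖpₖ₋₁ + pₖ₋₂, qₖ = aₖqₖ₋₁ + qₖ₋₂ (with p₋₁=1, p₋₂=0, q₋₁=0, q₋₂=1):
  k=0: a=10, p=10, q=1
  k=1: a=3, p=31, q=3
  k=2: a=2, p=72, q=7
  k=3: a=2, p=175, q=17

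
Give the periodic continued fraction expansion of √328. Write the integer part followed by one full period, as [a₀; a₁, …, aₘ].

a₀ = ⌊√328⌋ = 18.
With m₀=0, d₀=1 and mₖ₊₁ = dₖaₖ − mₖ, dₖ₊₁ = (n − mₖ₊₁²)/dₖ, aₖ₊₁ = ⌊(a₀+mₖ₊₁)/dₖ₊₁⌋:
  k=1: m=18, d=4, a=9
  k=2: m=18, d=1, a=36
d=1 and a=2a₀=36 at k=2, so the next step gives (m, d) = (18, 4) again — its k=1 value — and the period has length 2.

[18; 9, 36]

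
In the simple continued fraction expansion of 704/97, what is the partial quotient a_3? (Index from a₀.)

7

704 = 7·97 + 25   →  a_0 = 7
97 = 3·25 + 22   →  a_1 = 3
25 = 1·22 + 3   →  a_2 = 1
22 = 7·3 + 1   →  a_3 = 7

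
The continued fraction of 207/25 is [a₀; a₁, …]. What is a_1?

207 = 8·25 + 7   →  a_0 = 8
25 = 3·7 + 4   →  a_1 = 3

3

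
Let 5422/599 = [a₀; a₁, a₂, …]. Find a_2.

5422 = 9·599 + 31   →  a_0 = 9
599 = 19·31 + 10   →  a_1 = 19
31 = 3·10 + 1   →  a_2 = 3

3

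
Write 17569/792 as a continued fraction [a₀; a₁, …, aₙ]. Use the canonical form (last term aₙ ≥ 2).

[22; 5, 2, 6, 11]

17569 = 22*792 + 145
792 = 5*145 + 67
145 = 2*67 + 11
67 = 6*11 + 1
11 = 11*1 + 0  (stop)
So 17569/792 = [22; 5, 2, 6, 11].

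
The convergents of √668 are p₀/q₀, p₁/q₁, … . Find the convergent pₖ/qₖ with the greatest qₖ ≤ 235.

√668 = [25; 1, 5, 2, 12, 2, 5, 1, 50, …] (period length 8).
Convergents:
  p_0/q_0 = 25/1
  p_1/q_1 = 26/1
  p_2/q_2 = 155/6
  p_3/q_3 = 336/13
  p_4/q_4 = 4187/162
  p_5/q_5 = 8710/337
q_4 = 162 ≤ 235 < 337 = q_5, so the answer is 4187/162.

4187/162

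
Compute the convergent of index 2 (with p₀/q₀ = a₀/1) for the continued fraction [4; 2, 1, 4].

13/3

Using pₖ = aₖpₖ₋₁ + pₖ₋₂, qₖ = aₖqₖ₋₁ + qₖ₋₂ (with p₋₁=1, p₋₂=0, q₋₁=0, q₋₂=1):
  k=0: a=4, p=4, q=1
  k=1: a=2, p=9, q=2
  k=2: a=1, p=13, q=3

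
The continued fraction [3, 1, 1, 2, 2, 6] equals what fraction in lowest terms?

276/77

Fold from the inside: start with 6/1.
  2 + 1/6 = 13/6
  2 + 6/13 = 32/13
  1 + 13/32 = 45/32
  1 + 32/45 = 77/45
  3 + 45/77 = 276/77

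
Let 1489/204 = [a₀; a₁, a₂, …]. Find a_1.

3

1489 = 7·204 + 61   →  a_0 = 7
204 = 3·61 + 21   →  a_1 = 3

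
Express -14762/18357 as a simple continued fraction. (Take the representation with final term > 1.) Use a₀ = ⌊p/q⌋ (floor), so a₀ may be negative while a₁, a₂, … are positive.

-14762 = -1×18357 + 3595
18357 = 5×3595 + 382
3595 = 9×382 + 157
382 = 2×157 + 68
157 = 2×68 + 21
68 = 3×21 + 5
21 = 4×5 + 1
5 = 5×1 + 0  (stop)
So -14762/18357 = [-1; 5, 9, 2, 2, 3, 4, 5].

[-1; 5, 9, 2, 2, 3, 4, 5]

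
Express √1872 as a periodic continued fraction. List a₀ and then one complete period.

a₀ = ⌊√1872⌋ = 43.
With m₀=0, d₀=1 and mₖ₊₁ = dₖaₖ − mₖ, dₖ₊₁ = (n − mₖ₊₁²)/dₖ, aₖ₊₁ = ⌊(a₀+mₖ₊₁)/dₖ₊₁⌋:
  k=1: m=43, d=23, a=3
  k=2: m=26, d=52, a=1
  k=3: m=26, d=23, a=3
  k=4: m=43, d=1, a=86
d=1 and a=2a₀=86 at k=4, so the next step gives (m, d) = (43, 23) again — its k=1 value — and the period has length 4.

[43; 3, 1, 3, 86]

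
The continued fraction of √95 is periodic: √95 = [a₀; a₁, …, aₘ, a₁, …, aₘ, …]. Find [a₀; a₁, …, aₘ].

a₀ = ⌊√95⌋ = 9.

[9; 1, 2, 1, 18]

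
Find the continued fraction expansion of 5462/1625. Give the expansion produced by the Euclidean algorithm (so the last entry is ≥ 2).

[3; 2, 1, 3, 3, 6, 7]

5462 = 3*1625 + 587
1625 = 2*587 + 451
587 = 1*451 + 136
451 = 3*136 + 43
136 = 3*43 + 7
43 = 6*7 + 1
7 = 7*1 + 0  (stop)
So 5462/1625 = [3; 2, 1, 3, 3, 6, 7].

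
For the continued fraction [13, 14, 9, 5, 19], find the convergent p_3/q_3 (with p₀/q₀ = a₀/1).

8483/649

Using pₖ = aₖpₖ₋₁ + pₖ₋₂, qₖ = aₖqₖ₋₁ + qₖ₋₂ (with p₋₁=1, p₋₂=0, q₋₁=0, q₋₂=1):
  k=0: a=13, p=13, q=1
  k=1: a=14, p=183, q=14
  k=2: a=9, p=1660, q=127
  k=3: a=5, p=8483, q=649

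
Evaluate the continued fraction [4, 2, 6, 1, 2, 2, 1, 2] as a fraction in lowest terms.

Using pₖ = aₖpₖ₋₁ + pₖ₋₂ and qₖ = aₖqₖ₋₁ + qₖ₋₂:
  k=0: a=4, p=4, q=1
  k=1: a=2, p=9, q=2
  k=2: a=6, p=58, q=13
  k=3: a=1, p=67, q=15
  k=4: a=2, p=192, q=43
  k=5: a=2, p=451, q=101
  k=6: a=1, p=643, q=144
  k=7: a=2, p=1737, q=389

1737/389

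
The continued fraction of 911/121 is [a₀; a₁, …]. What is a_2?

1

911 = 7·121 + 64   →  a_0 = 7
121 = 1·64 + 57   →  a_1 = 1
64 = 1·57 + 7   →  a_2 = 1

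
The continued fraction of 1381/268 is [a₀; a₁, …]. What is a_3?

1

1381 = 5·268 + 41   →  a_0 = 5
268 = 6·41 + 22   →  a_1 = 6
41 = 1·22 + 19   →  a_2 = 1
22 = 1·19 + 3   →  a_3 = 1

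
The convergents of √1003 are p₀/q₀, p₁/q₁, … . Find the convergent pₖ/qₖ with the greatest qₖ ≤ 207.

6049/191

√1003 = [31; 1, 2, 31, 2, 1, 62, …] (period length 6).
Convergents:
  p_0/q_0 = 31/1
  p_1/q_1 = 32/1
  p_2/q_2 = 95/3
  p_3/q_3 = 2977/94
  p_4/q_4 = 6049/191
  p_5/q_5 = 9026/285
q_4 = 191 ≤ 207 < 285 = q_5, so the answer is 6049/191.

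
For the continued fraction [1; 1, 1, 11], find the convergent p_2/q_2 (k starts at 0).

3/2

Using pₖ = aₖpₖ₋₁ + pₖ₋₂, qₖ = aₖqₖ₋₁ + qₖ₋₂ (with p₋₁=1, p₋₂=0, q₋₁=0, q₋₂=1):
  k=0: a=1, p=1, q=1
  k=1: a=1, p=2, q=1
  k=2: a=1, p=3, q=2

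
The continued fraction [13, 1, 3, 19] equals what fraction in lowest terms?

Using pₖ = aₖpₖ₋₁ + pₖ₋₂ and qₖ = aₖqₖ₋₁ + qₖ₋₂:
  k=0: a=13, p=13, q=1
  k=1: a=1, p=14, q=1
  k=2: a=3, p=55, q=4
  k=3: a=19, p=1059, q=77

1059/77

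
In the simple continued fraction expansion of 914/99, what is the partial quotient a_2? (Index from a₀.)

3

914 = 9·99 + 23   →  a_0 = 9
99 = 4·23 + 7   →  a_1 = 4
23 = 3·7 + 2   →  a_2 = 3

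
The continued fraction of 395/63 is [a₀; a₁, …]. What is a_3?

395 = 6·63 + 17   →  a_0 = 6
63 = 3·17 + 12   →  a_1 = 3
17 = 1·12 + 5   →  a_2 = 1
12 = 2·5 + 2   →  a_3 = 2

2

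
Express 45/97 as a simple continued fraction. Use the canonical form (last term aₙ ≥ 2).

45 = 0·97 + 45
97 = 2·45 + 7
45 = 6·7 + 3
7 = 2·3 + 1
3 = 3·1 + 0  (stop)
So 45/97 = [0; 2, 6, 2, 3].

[0; 2, 6, 2, 3]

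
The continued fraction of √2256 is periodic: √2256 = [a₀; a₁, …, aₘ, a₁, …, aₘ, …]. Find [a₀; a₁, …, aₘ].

[47; 2, 94]

a₀ = ⌊√2256⌋ = 47.
With m₀=0, d₀=1 and mₖ₊₁ = dₖaₖ − mₖ, dₖ₊₁ = (n − mₖ₊₁²)/dₖ, aₖ₊₁ = ⌊(a₀+mₖ₊₁)/dₖ₊₁⌋:
  k=1: m=47, d=47, a=2
  k=2: m=47, d=1, a=94
d=1 and a=2a₀=94 at k=2, so the next step gives (m, d) = (47, 47) again — its k=1 value — and the period has length 2.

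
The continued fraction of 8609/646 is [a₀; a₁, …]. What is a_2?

8609 = 13·646 + 211   →  a_0 = 13
646 = 3·211 + 13   →  a_1 = 3
211 = 16·13 + 3   →  a_2 = 16

16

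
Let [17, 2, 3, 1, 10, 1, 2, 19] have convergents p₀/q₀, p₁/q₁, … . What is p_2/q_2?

122/7

Using pₖ = aₖpₖ₋₁ + pₖ₋₂, qₖ = aₖqₖ₋₁ + qₖ₋₂ (with p₋₁=1, p₋₂=0, q₋₁=0, q₋₂=1):
  k=0: a=17, p=17, q=1
  k=1: a=2, p=35, q=2
  k=2: a=3, p=122, q=7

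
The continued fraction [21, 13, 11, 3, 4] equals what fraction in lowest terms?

Fold from the inside: start with 4/1.
  3 + 1/4 = 13/4
  11 + 4/13 = 147/13
  13 + 13/147 = 1924/147
  21 + 147/1924 = 40551/1924

40551/1924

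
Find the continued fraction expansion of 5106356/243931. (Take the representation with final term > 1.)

[20; 1, 14, 16, 10, 6, 5, 3]

5106356 = 20×243931 + 227736
243931 = 1×227736 + 16195
227736 = 14×16195 + 1006
16195 = 16×1006 + 99
1006 = 10×99 + 16
99 = 6×16 + 3
16 = 5×3 + 1
3 = 3×1 + 0  (stop)
So 5106356/243931 = [20; 1, 14, 16, 10, 6, 5, 3].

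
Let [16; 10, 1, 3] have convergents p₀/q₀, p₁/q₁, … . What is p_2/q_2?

Using pₖ = aₖpₖ₋₁ + pₖ₋₂, qₖ = aₖqₖ₋₁ + qₖ₋₂ (with p₋₁=1, p₋₂=0, q₋₁=0, q₋₂=1):
  k=0: a=16, p=16, q=1
  k=1: a=10, p=161, q=10
  k=2: a=1, p=177, q=11

177/11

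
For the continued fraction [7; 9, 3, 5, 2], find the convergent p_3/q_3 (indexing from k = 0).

Using pₖ = aₖpₖ₋₁ + pₖ₋₂, qₖ = aₖqₖ₋₁ + qₖ₋₂ (with p₋₁=1, p₋₂=0, q₋₁=0, q₋₂=1):
  k=0: a=7, p=7, q=1
  k=1: a=9, p=64, q=9
  k=2: a=3, p=199, q=28
  k=3: a=5, p=1059, q=149

1059/149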